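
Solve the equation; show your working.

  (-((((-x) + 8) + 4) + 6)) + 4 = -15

Step 1. [(-((((-x) + 8) + 4) + 6)) + 4 = -15] peel the +4: subtract 4 from each side. So sub: -((((-x) + 8) + 4) + 6) = -19.
Step 2. [-((((-x) + 8) + 4) + 6) = -19] LHS negated; negate both sides. So neg: (((-x) + 8) + 4) + 6 = 19.
Step 3. [(((-x) + 8) + 4) + 6 = 19] the outer +6 inverts by subtracting 6. So sub: ((-x) + 8) + 4 = 13.
Step 4. [((-x) + 8) + 4 = 13] the outer +4 inverts by subtracting 4. So sub: (-x) + 8 = 9.
Step 5. [(-x) + 8 = 9] subtract 8: x sits inside (… + 8), so sub: -x = 1.
Step 6. [-x = 1] flip signs both sides ⇒ neg: x = -1.

Answer: x ∈ {-1}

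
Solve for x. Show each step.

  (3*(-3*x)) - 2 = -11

Step 1. [(3*(-3*x)) - 2 = -11] 2 comes off first (add 2), so sub: 3*(-3*x) = -9.
Step 2. [3*(-3*x) = -9] leading coefficient 3: divide by 3, so div: -3*x = -3.
Step 3. [-3*x = -3] LHS = -3·(…); ÷-3 both sides. So div: x = 1.

Answer: x ∈ {1}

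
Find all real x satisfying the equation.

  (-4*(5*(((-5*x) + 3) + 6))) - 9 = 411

Step 1. [(-4*(5*(((-5*x) + 3) + 6))) - 9 = 411] the outer -9 inverts by adding 9. So sub: -4*(5*(((-5*x) + 3) + 6)) = 420.
Step 2. [-4*(5*(((-5*x) + 3) + 6)) = 420] leading coefficient -4: divide by -4, so div: 5*(((-5*x) + 3) + 6) = -105.
Step 3. [5*(((-5*x) + 3) + 6) = -105] 5·(inner) — divide through by 5, so div: ((-5*x) + 3) + 6 = -21.
Step 4. [((-5*x) + 3) + 6 = -21] subtract 6: x sits inside (… + 6), so sub: (-5*x) + 3 = -27.
Step 5. [(-5*x) + 3 = -27] the outer +3 inverts by subtracting 3, so sub: -5*x = -30.
Step 6. [-5*x = -30] -5 out front; divide by -5, so div: x = 6.

Answer: x ∈ {6}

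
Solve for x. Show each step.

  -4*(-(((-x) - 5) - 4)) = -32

Step 1. [-4*(-(((-x) - 5) - 4)) = -32] -4·(inner) — divide through by -4 ⇒ div: -(((-x) - 5) - 4) = 8.
Step 2. [-(((-x) - 5) - 4) = 8] LHS negated; negate both sides, so neg: ((-x) - 5) - 4 = -8.
Step 3. [((-x) - 5) - 4 = -8] 4 comes off first (add 4) ⇒ sub: (-x) - 5 = -4.
Step 4. [(-x) - 5 = -4] -5 is outermost — add 5 both sides. So sub: -x = 1.
Step 5. [-x = 1] flip signs both sides ⇒ neg: x = -1.

Answer: x ∈ {-1}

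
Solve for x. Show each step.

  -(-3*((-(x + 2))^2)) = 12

Step 1. [-(-3*((-(x + 2))^2)) = 12] flip signs both sides ⇒ neg: -3*((-(x + 2))^2) = -12.
Step 2. [-3*((-(x + 2))^2) = -12] -3 out front; divide by -3, so div: (-(x + 2))^2 = 4.
Step 3. [(-(x + 2))^2 = 4] √ both sides: 4 ≥ 0 gives two branches. So sqrt: -(x + 2) = 2 or -2.
Step 4. [-(x + 2) = 2 or -2] LHS negated; negate both sides. So neg: x + 2 = -2 or 2.
Step 5. [x + 2 = -2 or 2] 2 comes off first (subtract 2), so sub: x = -4 or 0.

Answer: x ∈ {-4, 0}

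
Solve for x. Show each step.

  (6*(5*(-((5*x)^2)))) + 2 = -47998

Step 1. [(6*(5*(-((5*x)^2)))) + 2 = -47998] +2 is outermost — subtract 2 both sides, so sub: 6*(5*(-((5*x)^2))) = -48000.
Step 2. [6*(5*(-((5*x)^2))) = -48000] 6·(inner) — divide through by 6. So div: 5*(-((5*x)^2)) = -8000.
Step 3. [5*(-((5*x)^2)) = -8000] divide by the outer 5 ⇒ div: -((5*x)^2) = -1600.
Step 4. [-((5*x)^2) = -1600] flip signs both sides, so neg: (5*x)^2 = 1600.
Step 5. [(5*x)^2 = 1600] 1600 ≥ 0, LHS is (·)² — take ±√, so sqrt: 5*x = 40 or -40.
Step 6. [5*x = 40 or -40] 5 out front; divide by 5 ⇒ div: x = 8 or -8.

Answer: x ∈ {-8, 8}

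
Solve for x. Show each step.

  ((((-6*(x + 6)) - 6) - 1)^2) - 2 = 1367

Step 1. [((((-6*(x + 6)) - 6) - 1)^2) - 2 = 1367] peel the -2: add 2 from each side ⇒ sub: (((-6*(x + 6)) - 6) - 1)^2 = 1369.
Step 2. [(((-6*(x + 6)) - 6) - 1)^2 = 1369] 1369 ≥ 0, LHS is (·)² — take ±√. So sqrt: ((-6*(x + 6)) - 6) - 1 = 37 or -37.
Step 3. [((-6*(x + 6)) - 6) - 1 = 37 or -37] 1 comes off first (add 1), so sub: (-6*(x + 6)) - 6 = 38 or -36.
Step 4. [(-6*(x + 6)) - 6 = 38 or -36] 6 comes off first (add 6) ⇒ sub: -6*(x + 6) = 44 or -30.
Step 5. [-6*(x + 6) = 44 or -30] -6 out front; divide by -6, so div: x + 6 = -22/3 or 5.
Step 6. [x + 6 = -22/3 or 5] peel the +6: subtract 6 from each side. So sub: x = -40/3 or -1.

Answer: x ∈ {-40/3, -1}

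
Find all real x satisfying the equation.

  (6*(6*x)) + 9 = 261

Step 1. [(6*(6*x)) + 9 = 261] peel the +9: subtract 9 from each side. So sub: 6*(6*x) = 252.
Step 2. [6*(6*x) = 252] leading coefficient 6: divide by 6. So div: 6*x = 42.
Step 3. [6*x = 42] 6·(inner) — divide through by 6, so div: x = 7.

Answer: x ∈ {7}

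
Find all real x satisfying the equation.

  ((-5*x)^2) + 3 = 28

Step 1. [((-5*x)^2) + 3 = 28] subtract 3: x sits inside (… + 3). So sub: (-5*x)^2 = 25.
Step 2. [(-5*x)^2 = 25] √ both sides: 25 ≥ 0 gives two branches. So sqrt: -5*x = 5 or -5.
Step 3. [-5*x = 5 or -5] -5·(inner) — divide through by -5, so div: x = -1 or 1.

Answer: x ∈ {-1, 1}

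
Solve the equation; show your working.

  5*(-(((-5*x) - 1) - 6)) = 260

Step 1. [5*(-(((-5*x) - 1) - 6)) = 260] 5 out front; divide by 5. So div: -(((-5*x) - 1) - 6) = 52.
Step 2. [-(((-5*x) - 1) - 6) = 52] leading − — multiply by −1 ⇒ neg: ((-5*x) - 1) - 6 = -52.
Step 3. [((-5*x) - 1) - 6 = -52] the outer -6 inverts by adding 6 ⇒ sub: (-5*x) - 1 = -46.
Step 4. [(-5*x) - 1 = -46] peel the -1: add 1 from each side ⇒ sub: -5*x = -45.
Step 5. [-5*x = -45] -5·(inner) — divide through by -5, so div: x = 9.

Answer: x ∈ {9}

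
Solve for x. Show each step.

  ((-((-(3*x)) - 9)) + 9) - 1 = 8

Step 1. [((-((-(3*x)) - 9)) + 9) - 1 = 8] -1 is outermost — add 1 both sides. So sub: (-((-(3*x)) - 9)) + 9 = 9.
Step 2. [(-((-(3*x)) - 9)) + 9 = 9] peel the +9: subtract 9 from each side ⇒ sub: -((-(3*x)) - 9) = 0.
Step 3. [-((-(3*x)) - 9) = 0] flip signs both sides. So neg: (-(3*x)) - 9 = 0.
Step 4. [(-(3*x)) - 9 = 0] peel the -9: add 9 from each side, so sub: -(3*x) = 9.
Step 5. [-(3*x) = 9] flip signs both sides, so neg: 3*x = -9.
Step 6. [3*x = -9] divide by the outer 3, so div: x = -3.

Answer: x ∈ {-3}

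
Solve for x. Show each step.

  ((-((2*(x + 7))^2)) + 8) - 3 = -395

Step 1. [((-((2*(x + 7))^2)) + 8) - 3 = -395] 3 comes off first (add 3). So sub: (-((2*(x + 7))^2)) + 8 = -392.
Step 2. [(-((2*(x + 7))^2)) + 8 = -392] the outer +8 inverts by subtracting 8, so sub: -((2*(x + 7))^2) = -400.
Step 3. [-((2*(x + 7))^2) = -400] flip signs both sides, so neg: (2*(x + 7))^2 = 400.
Step 4. [(2*(x + 7))^2 = 400] LHS squared, RHS 400 ≥ 0: apply √ (±), so sqrt: 2*(x + 7) = 20 or -20.
Step 5. [2*(x + 7) = 20 or -20] 2 out front; divide by 2. So div: x + 7 = 10 or -10.
Step 6. [x + 7 = 10 or -10] peel the +7: subtract 7 from each side, so sub: x = 3 or -17.

Answer: x ∈ {-17, 3}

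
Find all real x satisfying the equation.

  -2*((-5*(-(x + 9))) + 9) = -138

Step 1. [-2*((-5*(-(x + 9))) + 9) = -138] LHS = -2·(…); ÷-2 both sides ⇒ div: (-5*(-(x + 9))) + 9 = 69.
Step 2. [(-5*(-(x + 9))) + 9 = 69] subtract 9: x sits inside (… + 9). So sub: -5*(-(x + 9)) = 60.
Step 3. [-5*(-(x + 9)) = 60] LHS = -5·(…); ÷-5 both sides. So div: -(x + 9) = -12.
Step 4. [-(x + 9) = -12] LHS negated; negate both sides. So neg: x + 9 = 12.
Step 5. [x + 9 = 12] the outer +9 inverts by subtracting 9. So sub: x = 3.

Answer: x ∈ {3}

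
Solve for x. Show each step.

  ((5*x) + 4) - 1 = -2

Step 1. [((5*x) + 4) - 1 = -2] 1 comes off first (add 1). So sub: (5*x) + 4 = -1.
Step 2. [(5*x) + 4 = -1] 4 comes off first (subtract 4). So sub: 5*x = -5.
Step 3. [5*x = -5] 5 out front; divide by 5 ⇒ div: x = -1.

Answer: x ∈ {-1}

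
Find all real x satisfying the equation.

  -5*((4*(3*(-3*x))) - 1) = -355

Step 1. [-5*((4*(3*(-3*x))) - 1) = -355] LHS = -5·(…); ÷-5 both sides. So div: (4*(3*(-3*x))) - 1 = 71.
Step 2. [(4*(3*(-3*x))) - 1 = 71] peel the -1: add 1 from each side ⇒ sub: 4*(3*(-3*x)) = 72.
Step 3. [4*(3*(-3*x)) = 72] leading coefficient 4: divide by 4, so div: 3*(-3*x) = 18.
Step 4. [3*(-3*x) = 18] 3·(inner) — divide through by 3 ⇒ div: -3*x = 6.
Step 5. [-3*x = 6] divide by the outer -3, so div: x = -2.

Answer: x ∈ {-2}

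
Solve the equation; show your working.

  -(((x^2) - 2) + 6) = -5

Step 1. [-(((x^2) - 2) + 6) = -5] LHS negated; negate both sides, so neg: ((x^2) - 2) + 6 = 5.
Step 2. [((x^2) - 2) + 6 = 5] subtract 6: x sits inside (… + 6) ⇒ sub: (x^2) - 2 = -1.
Step 3. [(x^2) - 2 = -1] 2 comes off first (add 2). So sub: x^2 = 1.
Step 4. [x^2 = 1] √ both sides: 1 ≥ 0 gives two branches, so sqrt: x = 1 or -1.

Answer: x ∈ {-1, 1}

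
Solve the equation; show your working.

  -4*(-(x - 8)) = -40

Step 1. [-4*(-(x - 8)) = -40] -4 out front; divide by -4 ⇒ div: -(x - 8) = 10.
Step 2. [-(x - 8) = 10] leading − — multiply by −1, so neg: x - 8 = -10.
Step 3. [x - 8 = -10] -8 is outermost — add 8 both sides, so sub: x = -2.

Answer: x ∈ {-2}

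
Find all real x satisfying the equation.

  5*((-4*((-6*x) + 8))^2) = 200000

Step 1. [5*((-4*((-6*x) + 8))^2) = 200000] 5·(inner) — divide through by 5, so div: (-4*((-6*x) + 8))^2 = 40000.
Step 2. [(-4*((-6*x) + 8))^2 = 40000] LHS squared, RHS 40000 ≥ 0: apply √ (±), so sqrt: -4*((-6*x) + 8) = 200 or -200.
Step 3. [-4*((-6*x) + 8) = 200 or -200] -4·(inner) — divide through by -4 ⇒ div: (-6*x) + 8 = -50 or 50.
Step 4. [(-6*x) + 8 = -50 or 50] +8 is outermost — subtract 8 both sides ⇒ sub: -6*x = -58 or 42.
Step 5. [-6*x = -58 or 42] leading coefficient -6: divide by -6. So div: x = 29/3 or -7.

Answer: x ∈ {-7, 29/3}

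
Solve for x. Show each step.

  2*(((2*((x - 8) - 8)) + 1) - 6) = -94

Step 1. [2*(((2*((x - 8) - 8)) + 1) - 6) = -94] LHS = 2·(…); ÷2 both sides. So div: ((2*((x - 8) - 8)) + 1) - 6 = -47.
Step 2. [((2*((x - 8) - 8)) + 1) - 6 = -47] -6 is outermost — add 6 both sides, so sub: (2*((x - 8) - 8)) + 1 = -41.
Step 3. [(2*((x - 8) - 8)) + 1 = -41] subtract 1: x sits inside (… + 1). So sub: 2*((x - 8) - 8) = -42.
Step 4. [2*((x - 8) - 8) = -42] leading coefficient 2: divide by 2, so div: (x - 8) - 8 = -21.
Step 5. [(x - 8) - 8 = -21] the outer -8 inverts by adding 8, so sub: x - 8 = -13.
Step 6. [x - 8 = -13] 8 comes off first (add 8) ⇒ sub: x = -5.

Answer: x ∈ {-5}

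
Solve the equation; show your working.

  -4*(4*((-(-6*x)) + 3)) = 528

Step 1. [-4*(4*((-(-6*x)) + 3)) = 528] LHS = -4·(…); ÷-4 both sides ⇒ div: 4*((-(-6*x)) + 3) = -132.
Step 2. [4*((-(-6*x)) + 3) = -132] LHS = 4·(…); ÷4 both sides, so div: (-(-6*x)) + 3 = -33.
Step 3. [(-(-6*x)) + 3 = -33] the outer +3 inverts by subtracting 3. So sub: -(-6*x) = -36.
Step 4. [-(-6*x) = -36] LHS negated; negate both sides ⇒ neg: -6*x = 36.
Step 5. [-6*x = 36] -6·(inner) — divide through by -6 ⇒ div: x = -6.

Answer: x ∈ {-6}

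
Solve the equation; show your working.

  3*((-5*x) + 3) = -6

Step 1. [3*((-5*x) + 3) = -6] divide by the outer 3. So div: (-5*x) + 3 = -2.
Step 2. [(-5*x) + 3 = -2] 3 comes off first (subtract 3) ⇒ sub: -5*x = -5.
Step 3. [-5*x = -5] -5·(inner) — divide through by -5, so div: x = 1.

Answer: x ∈ {1}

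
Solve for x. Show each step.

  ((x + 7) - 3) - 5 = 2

Step 1. [((x + 7) - 3) - 5 = 2] -5 is outermost — add 5 both sides. So sub: (x + 7) - 3 = 7.
Step 2. [(x + 7) - 3 = 7] peel the -3: add 3 from each side, so sub: x + 7 = 10.
Step 3. [x + 7 = 10] subtract 7: x sits inside (… + 7). So sub: x = 3.

Answer: x ∈ {3}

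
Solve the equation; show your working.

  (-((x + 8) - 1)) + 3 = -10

Step 1. [(-((x + 8) - 1)) + 3 = -10] +3 is outermost — subtract 3 both sides, so sub: -((x + 8) - 1) = -13.
Step 2. [-((x + 8) - 1) = -13] leading − — multiply by −1, so neg: (x + 8) - 1 = 13.
Step 3. [(x + 8) - 1 = 13] 1 comes off first (add 1), so sub: x + 8 = 14.
Step 4. [x + 8 = 14] subtract 8: x sits inside (… + 8), so sub: x = 6.

Answer: x ∈ {6}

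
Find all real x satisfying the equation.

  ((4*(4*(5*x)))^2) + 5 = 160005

Step 1. [((4*(4*(5*x)))^2) + 5 = 160005] subtract 5: x sits inside (… + 5) ⇒ sub: (4*(4*(5*x)))^2 = 160000.
Step 2. [(4*(4*(5*x)))^2 = 160000] √ both sides: 160000 ≥ 0 gives two branches. So sqrt: 4*(4*(5*x)) = 400 or -400.
Step 3. [4*(4*(5*x)) = 400 or -400] leading coefficient 4: divide by 4. So div: 4*(5*x) = 100 or -100.
Step 4. [4*(5*x) = 100 or -100] leading coefficient 4: divide by 4. So div: 5*x = 25 or -25.
Step 5. [5*x = 25 or -25] LHS = 5·(…); ÷5 both sides, so div: x = 5 or -5.

Answer: x ∈ {-5, 5}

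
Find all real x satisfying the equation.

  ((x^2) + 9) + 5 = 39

Step 1. [((x^2) + 9) + 5 = 39] +5 is outermost — subtract 5 both sides ⇒ sub: (x^2) + 9 = 34.
Step 2. [(x^2) + 9 = 34] 9 comes off first (subtract 9). So sub: x^2 = 25.
Step 3. [x^2 = 25] √ both sides: 25 ≥ 0 gives two branches ⇒ sqrt: x = 5 or -5.

Answer: x ∈ {-5, 5}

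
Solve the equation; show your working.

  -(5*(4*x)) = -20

Step 1. [-(5*(4*x)) = -20] leading − — multiply by −1. So neg: 5*(4*x) = 20.
Step 2. [5*(4*x) = 20] 5·(inner) — divide through by 5. So div: 4*x = 4.
Step 3. [4*x = 4] divide by the outer 4, so div: x = 1.

Answer: x ∈ {1}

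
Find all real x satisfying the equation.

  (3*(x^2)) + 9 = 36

Step 1. [(3*(x^2)) + 9 = 36] 3 | LHS and 3 | 36: pull 3 out, so factor: (x^2) + 3 = 12.
Step 2. [(x^2) + 3 = 12] +3 is outermost — subtract 3 both sides ⇒ sub: x^2 = 9.
Step 3. [x^2 = 9] LHS squared, RHS 9 ≥ 0: apply √ (±). So sqrt: x = 3 or -3.

Answer: x ∈ {-3, 3}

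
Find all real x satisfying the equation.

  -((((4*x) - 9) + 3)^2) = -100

Step 1. [-((((4*x) - 9) + 3)^2) = -100] flip signs both sides. So neg: (((4*x) - 9) + 3)^2 = 100.
Step 2. [(((4*x) - 9) + 3)^2 = 100] 100 ≥ 0, LHS is (·)² — take ±√, so sqrt: ((4*x) - 9) + 3 = 10 or -10.
Step 3. [((4*x) - 9) + 3 = 10 or -10] +3 is outermost — subtract 3 both sides ⇒ sub: (4*x) - 9 = 7 or -13.
Step 4. [(4*x) - 9 = 7 or -13] add 9: x sits inside (… - 9), so sub: 4*x = 16 or -4.
Step 5. [4*x = 16 or -4] leading coefficient 4: divide by 4. So div: x = 4 or -1.

Answer: x ∈ {-1, 4}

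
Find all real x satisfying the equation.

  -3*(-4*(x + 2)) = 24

Step 1. [-3*(-4*(x + 2)) = 24] leading coefficient -3: divide by -3 ⇒ div: -4*(x + 2) = -8.
Step 2. [-4*(x + 2) = -8] leading coefficient -4: divide by -4 ⇒ div: x + 2 = 2.
Step 3. [x + 2 = 2] +2 is outermost — subtract 2 both sides. So sub: x = 0.

Answer: x ∈ {0}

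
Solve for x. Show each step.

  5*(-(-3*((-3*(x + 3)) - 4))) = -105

Step 1. [5*(-(-3*((-3*(x + 3)) - 4))) = -105] leading coefficient 5: divide by 5 ⇒ div: -(-3*((-3*(x + 3)) - 4)) = -21.
Step 2. [-(-3*((-3*(x + 3)) - 4)) = -21] LHS negated; negate both sides, so neg: -3*((-3*(x + 3)) - 4) = 21.
Step 3. [-3*((-3*(x + 3)) - 4) = 21] leading coefficient -3: divide by -3 ⇒ div: (-3*(x + 3)) - 4 = -7.
Step 4. [(-3*(x + 3)) - 4 = -7] the outer -4 inverts by adding 4. So sub: -3*(x + 3) = -3.
Step 5. [-3*(x + 3) = -3] -3 out front; divide by -3. So div: x + 3 = 1.
Step 6. [x + 3 = 1] subtract 3: x sits inside (… + 3), so sub: x = -2.

Answer: x ∈ {-2}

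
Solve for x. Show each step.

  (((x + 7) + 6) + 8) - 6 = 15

Step 1. [(((x + 7) + 6) + 8) - 6 = 15] the outer -6 inverts by adding 6, so sub: ((x + 7) + 6) + 8 = 21.
Step 2. [((x + 7) + 6) + 8 = 21] subtract 8: x sits inside (… + 8) ⇒ sub: (x + 7) + 6 = 13.
Step 3. [(x + 7) + 6 = 13] peel the +6: subtract 6 from each side ⇒ sub: x + 7 = 7.
Step 4. [x + 7 = 7] the outer +7 inverts by subtracting 7. So sub: x = 0.

Answer: x ∈ {0}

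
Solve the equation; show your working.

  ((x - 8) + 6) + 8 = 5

Step 1. [((x - 8) + 6) + 8 = 5] the outer +8 inverts by subtracting 8. So sub: (x - 8) + 6 = -3.
Step 2. [(x - 8) + 6 = -3] subtract 6: x sits inside (… + 6). So sub: x - 8 = -9.
Step 3. [x - 8 = -9] 8 comes off first (add 8) ⇒ sub: x = -1.

Answer: x ∈ {-1}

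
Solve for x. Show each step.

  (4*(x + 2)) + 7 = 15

Step 1. [(4*(x + 2)) + 7 = 15] the outer +7 inverts by subtracting 7, so sub: 4*(x + 2) = 8.
Step 2. [4*(x + 2) = 8] divide by the outer 4 ⇒ div: x + 2 = 2.
Step 3. [x + 2 = 2] +2 is outermost — subtract 2 both sides ⇒ sub: x = 0.

Answer: x ∈ {0}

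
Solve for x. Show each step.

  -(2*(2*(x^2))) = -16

Step 1. [-(2*(2*(x^2))) = -16] LHS negated; negate both sides ⇒ neg: 2*(2*(x^2)) = 16.
Step 2. [2*(2*(x^2)) = 16] divide by the outer 2. So div: 2*(x^2) = 8.
Step 3. [2*(x^2) = 8] LHS = 2·(…); ÷2 both sides, so div: x^2 = 4.
Step 4. [x^2 = 4] √ both sides: 4 ≥ 0 gives two branches, so sqrt: x = 2 or -2.

Answer: x ∈ {-2, 2}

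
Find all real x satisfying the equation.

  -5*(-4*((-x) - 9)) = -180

Step 1. [-5*(-4*((-x) - 9)) = -180] -5·(inner) — divide through by -5. So div: -4*((-x) - 9) = 36.
Step 2. [-4*((-x) - 9) = 36] LHS = -4·(…); ÷-4 both sides ⇒ div: (-x) - 9 = -9.
Step 3. [(-x) - 9 = -9] add 9: x sits inside (… - 9). So sub: -x = 0.
Step 4. [-x = 0] leading − — multiply by −1 ⇒ neg: x = 0.

Answer: x ∈ {0}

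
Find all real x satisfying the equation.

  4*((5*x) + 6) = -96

Step 1. [4*((5*x) + 6) = -96] LHS = 4·(…); ÷4 both sides. So div: (5*x) + 6 = -24.
Step 2. [(5*x) + 6 = -24] subtract 6: x sits inside (… + 6) ⇒ sub: 5*x = -30.
Step 3. [5*x = -30] 5 out front; divide by 5. So div: x = -6.

Answer: x ∈ {-6}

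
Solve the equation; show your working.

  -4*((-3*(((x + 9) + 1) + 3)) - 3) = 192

Step 1. [-4*((-3*(((x + 9) + 1) + 3)) - 3) = 192] LHS = -4·(…); ÷-4 both sides ⇒ div: (-3*(((x + 9) + 1) + 3)) - 3 = -48.
Step 2. [(-3*(((x + 9) + 1) + 3)) - 3 = -48] -3 | LHS and -3 | -48: pull -3 out. So factor: (((x + 9) + 1) + 3) + 1 = 16.
Step 3. [(((x + 9) + 1) + 3) + 1 = 16] 1 comes off first (subtract 1), so sub: ((x + 9) + 1) + 3 = 15.
Step 4. [((x + 9) + 1) + 3 = 15] the outer +3 inverts by subtracting 3 ⇒ sub: (x + 9) + 1 = 12.
Step 5. [(x + 9) + 1 = 12] 1 comes off first (subtract 1), so sub: x + 9 = 11.
Step 6. [x + 9 = 11] peel the +9: subtract 9 from each side ⇒ sub: x = 2.

Answer: x ∈ {2}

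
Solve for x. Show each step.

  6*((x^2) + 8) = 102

Step 1. [6*((x^2) + 8) = 102] divide by the outer 6 ⇒ div: (x^2) + 8 = 17.
Step 2. [(x^2) + 8 = 17] 8 comes off first (subtract 8), so sub: x^2 = 9.
Step 3. [x^2 = 9] LHS squared, RHS 9 ≥ 0: apply √ (±). So sqrt: x = 3 or -3.

Answer: x ∈ {-3, 3}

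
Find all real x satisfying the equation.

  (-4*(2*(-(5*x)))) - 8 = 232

Step 1. [(-4*(2*(-(5*x)))) - 8 = 232] the outer -8 inverts by adding 8. So sub: -4*(2*(-(5*x))) = 240.
Step 2. [-4*(2*(-(5*x))) = 240] leading coefficient -4: divide by -4, so div: 2*(-(5*x)) = -60.
Step 3. [2*(-(5*x)) = -60] LHS = 2·(…); ÷2 both sides, so div: -(5*x) = -30.
Step 4. [-(5*x) = -30] flip signs both sides, so neg: 5*x = 30.
Step 5. [5*x = 30] 5 out front; divide by 5 ⇒ div: x = 6.

Answer: x ∈ {6}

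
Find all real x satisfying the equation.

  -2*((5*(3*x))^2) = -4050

Step 1. [-2*((5*(3*x))^2) = -4050] leading coefficient -2: divide by -2, so div: (5*(3*x))^2 = 2025.
Step 2. [(5*(3*x))^2 = 2025] LHS squared, RHS 2025 ≥ 0: apply √ (±) ⇒ sqrt: 5*(3*x) = 45 or -45.
Step 3. [5*(3*x) = 45 or -45] leading coefficient 5: divide by 5 ⇒ div: 3*x = 9 or -9.
Step 4. [3*x = 9 or -9] leading coefficient 3: divide by 3, so div: x = 3 or -3.

Answer: x ∈ {-3, 3}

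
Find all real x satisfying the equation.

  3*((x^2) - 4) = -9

Step 1. [3*((x^2) - 4) = -9] 3 out front; divide by 3. So div: (x^2) - 4 = -3.
Step 2. [(x^2) - 4 = -3] 4 comes off first (add 4). So sub: x^2 = 1.
Step 3. [x^2 = 1] √ both sides: 1 ≥ 0 gives two branches ⇒ sqrt: x = 1 or -1.

Answer: x ∈ {-1, 1}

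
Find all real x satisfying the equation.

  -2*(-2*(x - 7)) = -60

Step 1. [-2*(-2*(x - 7)) = -60] divide by the outer -2 ⇒ div: -2*(x - 7) = 30.
Step 2. [-2*(x - 7) = 30] LHS = -2·(…); ÷-2 both sides. So div: x - 7 = -15.
Step 3. [x - 7 = -15] -7 is outermost — add 7 both sides. So sub: x = -8.

Answer: x ∈ {-8}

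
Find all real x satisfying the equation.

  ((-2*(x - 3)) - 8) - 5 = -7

Step 1. [((-2*(x - 3)) - 8) - 5 = -7] add 5: x sits inside (… - 5), so sub: (-2*(x - 3)) - 8 = -2.
Step 2. [(-2*(x - 3)) - 8 = -2] -8 is outermost — add 8 both sides, so sub: -2*(x - 3) = 6.
Step 3. [-2*(x - 3) = 6] -2·(inner) — divide through by -2. So div: x - 3 = -3.
Step 4. [x - 3 = -3] peel the -3: add 3 from each side, so sub: x = 0.

Answer: x ∈ {0}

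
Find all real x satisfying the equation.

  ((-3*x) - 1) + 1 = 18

Step 1. [((-3*x) - 1) + 1 = 18] subtract 1: x sits inside (… + 1), so sub: (-3*x) - 1 = 17.
Step 2. [(-3*x) - 1 = 17] -1 is outermost — add 1 both sides. So sub: -3*x = 18.
Step 3. [-3*x = 18] -3·(inner) — divide through by -3, so div: x = -6.

Answer: x ∈ {-6}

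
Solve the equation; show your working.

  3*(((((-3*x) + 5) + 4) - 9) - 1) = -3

Step 1. [3*(((((-3*x) + 5) + 4) - 9) - 1) = -3] divide by the outer 3, so div: ((((-3*x) + 5) + 4) - 9) - 1 = -1.
Step 2. [((((-3*x) + 5) + 4) - 9) - 1 = -1] the outer -1 inverts by adding 1, so sub: (((-3*x) + 5) + 4) - 9 = 0.
Step 3. [(((-3*x) + 5) + 4) - 9 = 0] -9 is outermost — add 9 both sides ⇒ sub: ((-3*x) + 5) + 4 = 9.
Step 4. [((-3*x) + 5) + 4 = 9] the outer +4 inverts by subtracting 4. So sub: (-3*x) + 5 = 5.
Step 5. [(-3*x) + 5 = 5] +5 is outermost — subtract 5 both sides, so sub: -3*x = 0.
Step 6. [-3*x = 0] divide by the outer -3. So div: x = 0.

Answer: x ∈ {0}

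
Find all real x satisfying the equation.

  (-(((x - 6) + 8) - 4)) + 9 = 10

Step 1. [(-(((x - 6) + 8) - 4)) + 9 = 10] 9 comes off first (subtract 9) ⇒ sub: -(((x - 6) + 8) - 4) = 1.
Step 2. [-(((x - 6) + 8) - 4) = 1] flip signs both sides ⇒ neg: ((x - 6) + 8) - 4 = -1.
Step 3. [((x - 6) + 8) - 4 = -1] -4 is outermost — add 4 both sides, so sub: (x - 6) + 8 = 3.
Step 4. [(x - 6) + 8 = 3] 8 comes off first (subtract 8) ⇒ sub: x - 6 = -5.
Step 5. [x - 6 = -5] peel the -6: add 6 from each side. So sub: x = 1.

Answer: x ∈ {1}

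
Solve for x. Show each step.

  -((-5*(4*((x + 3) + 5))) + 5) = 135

Step 1. [-((-5*(4*((x + 3) + 5))) + 5) = 135] leading − — multiply by −1, so neg: (-5*(4*((x + 3) + 5))) + 5 = -135.
Step 2. [(-5*(4*((x + 3) + 5))) + 5 = -135] peel the +5: subtract 5 from each side ⇒ sub: -5*(4*((x + 3) + 5)) = -140.
Step 3. [-5*(4*((x + 3) + 5)) = -140] divide by the outer -5. So div: 4*((x + 3) + 5) = 28.
Step 4. [4*((x + 3) + 5) = 28] leading coefficient 4: divide by 4. So div: (x + 3) + 5 = 7.
Step 5. [(x + 3) + 5 = 7] peel the +5: subtract 5 from each side. So sub: x + 3 = 2.
Step 6. [x + 3 = 2] 3 comes off first (subtract 3) ⇒ sub: x = -1.

Answer: x ∈ {-1}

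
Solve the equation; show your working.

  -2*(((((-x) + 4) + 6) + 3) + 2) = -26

Step 1. [-2*(((((-x) + 4) + 6) + 3) + 2) = -26] LHS = -2·(…); ÷-2 both sides, so div: ((((-x) + 4) + 6) + 3) + 2 = 13.
Step 2. [((((-x) + 4) + 6) + 3) + 2 = 13] 2 comes off first (subtract 2). So sub: (((-x) + 4) + 6) + 3 = 11.
Step 3. [(((-x) + 4) + 6) + 3 = 11] peel the +3: subtract 3 from each side. So sub: ((-x) + 4) + 6 = 8.
Step 4. [((-x) + 4) + 6 = 8] peel the +6: subtract 6 from each side ⇒ sub: (-x) + 4 = 2.
Step 5. [(-x) + 4 = 2] the outer +4 inverts by subtracting 4 ⇒ sub: -x = -2.
Step 6. [-x = -2] flip signs both sides. So neg: x = 2.

Answer: x ∈ {2}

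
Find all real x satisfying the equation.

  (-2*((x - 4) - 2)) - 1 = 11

Step 1. [(-2*((x - 4) - 2)) - 1 = 11] -1 is outermost — add 1 both sides ⇒ sub: -2*((x - 4) - 2) = 12.
Step 2. [-2*((x - 4) - 2) = 12] divide by the outer -2 ⇒ div: (x - 4) - 2 = -6.
Step 3. [(x - 4) - 2 = -6] 2 comes off first (add 2). So sub: x - 4 = -4.
Step 4. [x - 4 = -4] -4 is outermost — add 4 both sides ⇒ sub: x = 0.

Answer: x ∈ {0}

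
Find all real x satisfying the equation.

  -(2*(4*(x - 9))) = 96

Step 1. [-(2*(4*(x - 9))) = 96] leading − — multiply by −1. So neg: 2*(4*(x - 9)) = -96.
Step 2. [2*(4*(x - 9)) = -96] 2 out front; divide by 2 ⇒ div: 4*(x - 9) = -48.
Step 3. [4*(x - 9) = -48] LHS = 4·(…); ÷4 both sides, so div: x - 9 = -12.
Step 4. [x - 9 = -12] peel the -9: add 9 from each side ⇒ sub: x = -3.

Answer: x ∈ {-3}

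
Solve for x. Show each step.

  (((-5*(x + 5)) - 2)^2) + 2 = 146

Step 1. [(((-5*(x + 5)) - 2)^2) + 2 = 146] the outer +2 inverts by subtracting 2. So sub: ((-5*(x + 5)) - 2)^2 = 144.
Step 2. [((-5*(x + 5)) - 2)^2 = 144] LHS squared, RHS 144 ≥ 0: apply √ (±). So sqrt: (-5*(x + 5)) - 2 = 12 or -12.
Step 3. [(-5*(x + 5)) - 2 = 12 or -12] 2 comes off first (add 2). So sub: -5*(x + 5) = 14 or -10.
Step 4. [-5*(x + 5) = 14 or -10] LHS = -5·(…); ÷-5 both sides ⇒ div: x + 5 = -14/5 or 2.
Step 5. [x + 5 = -14/5 or 2] the outer +5 inverts by subtracting 5, so sub: x = -39/5 or -3.

Answer: x ∈ {-39/5, -3}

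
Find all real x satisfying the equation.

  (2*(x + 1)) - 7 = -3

Step 1. [(2*(x + 1)) - 7 = -3] the outer -7 inverts by adding 7, so sub: 2*(x + 1) = 4.
Step 2. [2*(x + 1) = 4] LHS = 2·(…); ÷2 both sides, so div: x + 1 = 2.
Step 3. [x + 1 = 2] subtract 1: x sits inside (… + 1), so sub: x = 1.

Answer: x ∈ {1}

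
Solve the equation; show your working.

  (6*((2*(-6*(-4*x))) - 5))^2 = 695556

Step 1. [(6*((2*(-6*(-4*x))) - 5))^2 = 695556] 695556 ≥ 0, LHS is (·)² — take ±√. So sqrt: 6*((2*(-6*(-4*x))) - 5) = 834 or -834.
Step 2. [6*((2*(-6*(-4*x))) - 5) = 834 or -834] LHS = 6·(…); ÷6 both sides. So div: (2*(-6*(-4*x))) - 5 = 139 or -139.
Step 3. [(2*(-6*(-4*x))) - 5 = 139 or -139] the outer -5 inverts by adding 5 ⇒ sub: 2*(-6*(-4*x)) = 144 or -134.
Step 4. [2*(-6*(-4*x)) = 144 or -134] leading coefficient 2: divide by 2. So div: -6*(-4*x) = 72 or -67.
Step 5. [-6*(-4*x) = 72 or -67] leading coefficient -6: divide by -6, so div: -4*x = -12 or 67/6.
Step 6. [-4*x = -12 or 67/6] -4·(inner) — divide through by -4, so div: x = 3 or -67/24.

Answer: x ∈ {-67/24, 3}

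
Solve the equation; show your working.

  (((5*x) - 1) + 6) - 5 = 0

Step 1. [(((5*x) - 1) + 6) - 5 = 0] add 5: x sits inside (… - 5) ⇒ sub: ((5*x) - 1) + 6 = 5.
Step 2. [((5*x) - 1) + 6 = 5] the outer +6 inverts by subtracting 6, so sub: (5*x) - 1 = -1.
Step 3. [(5*x) - 1 = -1] the outer -1 inverts by adding 1 ⇒ sub: 5*x = 0.
Step 4. [5*x = 0] 5·(inner) — divide through by 5 ⇒ div: x = 0.

Answer: x ∈ {0}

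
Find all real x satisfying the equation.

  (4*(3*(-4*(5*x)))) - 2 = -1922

Step 1. [(4*(3*(-4*(5*x)))) - 2 = -1922] add 2: x sits inside (… - 2) ⇒ sub: 4*(3*(-4*(5*x))) = -1920.
Step 2. [4*(3*(-4*(5*x))) = -1920] leading coefficient 4: divide by 4. So div: 3*(-4*(5*x)) = -480.
Step 3. [3*(-4*(5*x)) = -480] 3·(inner) — divide through by 3. So div: -4*(5*x) = -160.
Step 4. [-4*(5*x) = -160] -4·(inner) — divide through by -4. So div: 5*x = 40.
Step 5. [5*x = 40] LHS = 5·(…); ÷5 both sides. So div: x = 8.

Answer: x ∈ {8}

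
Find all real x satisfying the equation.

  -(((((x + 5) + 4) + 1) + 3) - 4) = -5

Step 1. [-(((((x + 5) + 4) + 1) + 3) - 4) = -5] flip signs both sides. So neg: ((((x + 5) + 4) + 1) + 3) - 4 = 5.
Step 2. [((((x + 5) + 4) + 1) + 3) - 4 = 5] add 4: x sits inside (… - 4) ⇒ sub: (((x + 5) + 4) + 1) + 3 = 9.
Step 3. [(((x + 5) + 4) + 1) + 3 = 9] peel the +3: subtract 3 from each side. So sub: ((x + 5) + 4) + 1 = 6.
Step 4. [((x + 5) + 4) + 1 = 6] subtract 1: x sits inside (… + 1), so sub: (x + 5) + 4 = 5.
Step 5. [(x + 5) + 4 = 5] subtract 4: x sits inside (… + 4). So sub: x + 5 = 1.
Step 6. [x + 5 = 1] peel the +5: subtract 5 from each side ⇒ sub: x = -4.

Answer: x ∈ {-4}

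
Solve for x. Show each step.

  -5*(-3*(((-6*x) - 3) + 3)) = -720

Step 1. [-5*(-3*(((-6*x) - 3) + 3)) = -720] -5 out front; divide by -5 ⇒ div: -3*(((-6*x) - 3) + 3) = 144.
Step 2. [-3*(((-6*x) - 3) + 3) = 144] LHS = -3·(…); ÷-3 both sides. So div: ((-6*x) - 3) + 3 = -48.
Step 3. [((-6*x) - 3) + 3 = -48] the outer +3 inverts by subtracting 3 ⇒ sub: (-6*x) - 3 = -51.
Step 4. [(-6*x) - 3 = -51] the outer -3 inverts by adding 3, so sub: -6*x = -48.
Step 5. [-6*x = -48] leading coefficient -6: divide by -6 ⇒ div: x = 8.

Answer: x ∈ {8}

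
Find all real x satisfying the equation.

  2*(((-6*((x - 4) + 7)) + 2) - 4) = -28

Step 1. [2*(((-6*((x - 4) + 7)) + 2) - 4) = -28] 2 out front; divide by 2 ⇒ div: ((-6*((x - 4) + 7)) + 2) - 4 = -14.
Step 2. [((-6*((x - 4) + 7)) + 2) - 4 = -14] the outer -4 inverts by adding 4, so sub: (-6*((x - 4) + 7)) + 2 = -10.
Step 3. [(-6*((x - 4) + 7)) + 2 = -10] peel the +2: subtract 2 from each side. So sub: -6*((x - 4) + 7) = -12.
Step 4. [-6*((x - 4) + 7) = -12] -6·(inner) — divide through by -6 ⇒ div: (x - 4) + 7 = 2.
Step 5. [(x - 4) + 7 = 2] 7 comes off first (subtract 7). So sub: x - 4 = -5.
Step 6. [x - 4 = -5] the outer -4 inverts by adding 4, so sub: x = -1.

Answer: x ∈ {-1}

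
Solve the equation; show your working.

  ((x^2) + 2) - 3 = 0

Step 1. [((x^2) + 2) - 3 = 0] add 3: x sits inside (… - 3). So sub: (x^2) + 2 = 3.
Step 2. [(x^2) + 2 = 3] peel the +2: subtract 2 from each side ⇒ sub: x^2 = 1.
Step 3. [x^2 = 1] √ both sides: 1 ≥ 0 gives two branches ⇒ sqrt: x = 1 or -1.

Answer: x ∈ {-1, 1}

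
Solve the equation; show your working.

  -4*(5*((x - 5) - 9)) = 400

Step 1. [-4*(5*((x - 5) - 9)) = 400] -4 out front; divide by -4 ⇒ div: 5*((x - 5) - 9) = -100.
Step 2. [5*((x - 5) - 9) = -100] leading coefficient 5: divide by 5, so div: (x - 5) - 9 = -20.
Step 3. [(x - 5) - 9 = -20] -9 is outermost — add 9 both sides. So sub: x - 5 = -11.
Step 4. [x - 5 = -11] add 5: x sits inside (… - 5). So sub: x = -6.

Answer: x ∈ {-6}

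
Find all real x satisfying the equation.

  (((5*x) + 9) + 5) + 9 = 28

Step 1. [(((5*x) + 9) + 5) + 9 = 28] 9 comes off first (subtract 9), so sub: ((5*x) + 9) + 5 = 19.
Step 2. [((5*x) + 9) + 5 = 19] the outer +5 inverts by subtracting 5. So sub: (5*x) + 9 = 14.
Step 3. [(5*x) + 9 = 14] 9 comes off first (subtract 9), so sub: 5*x = 5.
Step 4. [5*x = 5] divide by the outer 5 ⇒ div: x = 1.

Answer: x ∈ {1}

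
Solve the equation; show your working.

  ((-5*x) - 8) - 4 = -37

Step 1. [((-5*x) - 8) - 4 = -37] 4 comes off first (add 4), so sub: (-5*x) - 8 = -33.
Step 2. [(-5*x) - 8 = -33] add 8: x sits inside (… - 8). So sub: -5*x = -25.
Step 3. [-5*x = -25] LHS = -5·(…); ÷-5 both sides ⇒ div: x = 5.

Answer: x ∈ {5}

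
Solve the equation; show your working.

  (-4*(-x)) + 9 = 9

Step 1. [(-4*(-x)) + 9 = 9] subtract 9: x sits inside (… + 9). So sub: -4*(-x) = 0.
Step 2. [-4*(-x) = 0] -4·(inner) — divide through by -4. So div: -x = 0.
Step 3. [-x = 0] leading − — multiply by −1 ⇒ neg: x = 0.

Answer: x ∈ {0}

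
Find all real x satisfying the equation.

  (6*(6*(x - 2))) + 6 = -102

Step 1. [(6*(6*(x - 2))) + 6 = -102] peel the +6: subtract 6 from each side. So sub: 6*(6*(x - 2)) = -108.
Step 2. [6*(6*(x - 2)) = -108] 6·(inner) — divide through by 6 ⇒ div: 6*(x - 2) = -18.
Step 3. [6*(x - 2) = -18] 6·(inner) — divide through by 6. So div: x - 2 = -3.
Step 4. [x - 2 = -3] the outer -2 inverts by adding 2. So sub: x = -1.

Answer: x ∈ {-1}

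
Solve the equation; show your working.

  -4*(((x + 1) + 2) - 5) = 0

Step 1. [-4*(((x + 1) + 2) - 5) = 0] leading coefficient -4: divide by -4. So div: ((x + 1) + 2) - 5 = 0.
Step 2. [((x + 1) + 2) - 5 = 0] peel the -5: add 5 from each side, so sub: (x + 1) + 2 = 5.
Step 3. [(x + 1) + 2 = 5] peel the +2: subtract 2 from each side. So sub: x + 1 = 3.
Step 4. [x + 1 = 3] peel the +1: subtract 1 from each side. So sub: x = 2.

Answer: x ∈ {2}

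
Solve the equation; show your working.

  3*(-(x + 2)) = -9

Step 1. [3*(-(x + 2)) = -9] divide by the outer 3, so div: -(x + 2) = -3.
Step 2. [-(x + 2) = -3] flip signs both sides, so neg: x + 2 = 3.
Step 3. [x + 2 = 3] the outer +2 inverts by subtracting 2 ⇒ sub: x = 1.

Answer: x ∈ {1}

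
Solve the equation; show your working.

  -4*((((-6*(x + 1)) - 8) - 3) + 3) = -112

Step 1. [-4*((((-6*(x + 1)) - 8) - 3) + 3) = -112] -4·(inner) — divide through by -4 ⇒ div: (((-6*(x + 1)) - 8) - 3) + 3 = 28.
Step 2. [(((-6*(x + 1)) - 8) - 3) + 3 = 28] subtract 3: x sits inside (… + 3) ⇒ sub: ((-6*(x + 1)) - 8) - 3 = 25.
Step 3. [((-6*(x + 1)) - 8) - 3 = 25] -3 is outermost — add 3 both sides. So sub: (-6*(x + 1)) - 8 = 28.
Step 4. [(-6*(x + 1)) - 8 = 28] the outer -8 inverts by adding 8, so sub: -6*(x + 1) = 36.
Step 5. [-6*(x + 1) = 36] leading coefficient -6: divide by -6 ⇒ div: x + 1 = -6.
Step 6. [x + 1 = -6] peel the +1: subtract 1 from each side. So sub: x = -7.

Answer: x ∈ {-7}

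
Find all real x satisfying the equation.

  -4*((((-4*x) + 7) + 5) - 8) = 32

Step 1. [-4*((((-4*x) + 7) + 5) - 8) = 32] LHS = -4·(…); ÷-4 both sides, so div: (((-4*x) + 7) + 5) - 8 = -8.
Step 2. [(((-4*x) + 7) + 5) - 8 = -8] peel the -8: add 8 from each side, so sub: ((-4*x) + 7) + 5 = 0.
Step 3. [((-4*x) + 7) + 5 = 0] the outer +5 inverts by subtracting 5. So sub: (-4*x) + 7 = -5.
Step 4. [(-4*x) + 7 = -5] +7 is outermost — subtract 7 both sides. So sub: -4*x = -12.
Step 5. [-4*x = -12] leading coefficient -4: divide by -4, so div: x = 3.

Answer: x ∈ {3}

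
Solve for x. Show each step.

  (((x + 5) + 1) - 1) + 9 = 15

Step 1. [(((x + 5) + 1) - 1) + 9 = 15] the outer +9 inverts by subtracting 9 ⇒ sub: ((x + 5) + 1) - 1 = 6.
Step 2. [((x + 5) + 1) - 1 = 6] add 1: x sits inside (… - 1). So sub: (x + 5) + 1 = 7.
Step 3. [(x + 5) + 1 = 7] peel the +1: subtract 1 from each side, so sub: x + 5 = 6.
Step 4. [x + 5 = 6] the outer +5 inverts by subtracting 5 ⇒ sub: x = 1.

Answer: x ∈ {1}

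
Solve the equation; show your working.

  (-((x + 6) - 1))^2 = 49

Step 1. [(-((x + 6) - 1))^2 = 49] 49 ≥ 0, LHS is (·)² — take ±√ ⇒ sqrt: -((x + 6) - 1) = 7 or -7.
Step 2. [-((x + 6) - 1) = 7 or -7] leading − — multiply by −1 ⇒ neg: (x + 6) - 1 = -7 or 7.
Step 3. [(x + 6) - 1 = -7 or 7] 1 comes off first (add 1), so sub: x + 6 = -6 or 8.
Step 4. [x + 6 = -6 or 8] subtract 6: x sits inside (… + 6) ⇒ sub: x = -12 or 2.

Answer: x ∈ {-12, 2}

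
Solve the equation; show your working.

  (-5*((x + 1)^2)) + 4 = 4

Step 1. [(-5*((x + 1)^2)) + 4 = 4] +4 is outermost — subtract 4 both sides, so sub: -5*((x + 1)^2) = 0.
Step 2. [-5*((x + 1)^2) = 0] divide by the outer -5 ⇒ div: (x + 1)^2 = 0.
Step 3. [(x + 1)^2 = 0] √ both sides: 0 ≥ 0 gives two branches. So sqrt: x + 1 = 0.
Step 4. [x + 1 = 0] peel the +1: subtract 1 from each side, so sub: x = -1.

Answer: x ∈ {-1}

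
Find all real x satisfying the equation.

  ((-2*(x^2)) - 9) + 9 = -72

Step 1. [((-2*(x^2)) - 9) + 9 = -72] +9 is outermost — subtract 9 both sides. So sub: (-2*(x^2)) - 9 = -81.
Step 2. [(-2*(x^2)) - 9 = -81] add 9: x sits inside (… - 9), so sub: -2*(x^2) = -72.
Step 3. [-2*(x^2) = -72] divide by the outer -2 ⇒ div: x^2 = 36.
Step 4. [x^2 = 36] 36 ≥ 0, LHS is (·)² — take ±√ ⇒ sqrt: x = 6 or -6.

Answer: x ∈ {-6, 6}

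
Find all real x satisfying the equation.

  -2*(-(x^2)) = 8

Step 1. [-2*(-(x^2)) = 8] -2 out front; divide by -2 ⇒ div: -(x^2) = -4.
Step 2. [-(x^2) = -4] LHS negated; negate both sides. So neg: x^2 = 4.
Step 3. [x^2 = 4] √ both sides: 4 ≥ 0 gives two branches. So sqrt: x = 2 or -2.

Answer: x ∈ {-2, 2}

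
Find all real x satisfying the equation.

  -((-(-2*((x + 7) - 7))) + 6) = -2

Step 1. [-((-(-2*((x + 7) - 7))) + 6) = -2] leading − — multiply by −1. So neg: (-(-2*((x + 7) - 7))) + 6 = 2.
Step 2. [(-(-2*((x + 7) - 7))) + 6 = 2] 6 comes off first (subtract 6) ⇒ sub: -(-2*((x + 7) - 7)) = -4.
Step 3. [-(-2*((x + 7) - 7)) = -4] flip signs both sides. So neg: -2*((x + 7) - 7) = 4.
Step 4. [-2*((x + 7) - 7) = 4] divide by the outer -2. So div: (x + 7) - 7 = -2.
Step 5. [(x + 7) - 7 = -2] add 7: x sits inside (… - 7) ⇒ sub: x + 7 = 5.
Step 6. [x + 7 = 5] peel the +7: subtract 7 from each side. So sub: x = -2.

Answer: x ∈ {-2}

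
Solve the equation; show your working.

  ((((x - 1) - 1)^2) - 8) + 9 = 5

Step 1. [((((x - 1) - 1)^2) - 8) + 9 = 5] +9 is outermost — subtract 9 both sides ⇒ sub: (((x - 1) - 1)^2) - 8 = -4.
Step 2. [(((x - 1) - 1)^2) - 8 = -4] -8 is outermost — add 8 both sides, so sub: ((x - 1) - 1)^2 = 4.
Step 3. [((x - 1) - 1)^2 = 4] 4 ≥ 0, LHS is (·)² — take ±√ ⇒ sqrt: (x - 1) - 1 = 2 or -2.
Step 4. [(x - 1) - 1 = 2 or -2] -1 is outermost — add 1 both sides, so sub: x - 1 = 3 or -1.
Step 5. [x - 1 = 3 or -1] -1 is outermost — add 1 both sides, so sub: x = 4 or 0.

Answer: x ∈ {0, 4}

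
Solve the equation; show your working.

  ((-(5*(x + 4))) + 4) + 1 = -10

Step 1. [((-(5*(x + 4))) + 4) + 1 = -10] subtract 1: x sits inside (… + 1), so sub: (-(5*(x + 4))) + 4 = -11.
Step 2. [(-(5*(x + 4))) + 4 = -11] +4 is outermost — subtract 4 both sides ⇒ sub: -(5*(x + 4)) = -15.
Step 3. [-(5*(x + 4)) = -15] LHS negated; negate both sides, so neg: 5*(x + 4) = 15.
Step 4. [5*(x + 4) = 15] LHS = 5·(…); ÷5 both sides ⇒ div: x + 4 = 3.
Step 5. [x + 4 = 3] 4 comes off first (subtract 4), so sub: x = -1.

Answer: x ∈ {-1}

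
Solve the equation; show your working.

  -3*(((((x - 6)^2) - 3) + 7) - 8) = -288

Step 1. [-3*(((((x - 6)^2) - 3) + 7) - 8) = -288] -3 out front; divide by -3 ⇒ div: ((((x - 6)^2) - 3) + 7) - 8 = 96.
Step 2. [((((x - 6)^2) - 3) + 7) - 8 = 96] peel the -8: add 8 from each side ⇒ sub: (((x - 6)^2) - 3) + 7 = 104.
Step 3. [(((x - 6)^2) - 3) + 7 = 104] 7 comes off first (subtract 7) ⇒ sub: ((x - 6)^2) - 3 = 97.
Step 4. [((x - 6)^2) - 3 = 97] -3 is outermost — add 3 both sides ⇒ sub: (x - 6)^2 = 100.
Step 5. [(x - 6)^2 = 100] LHS squared, RHS 100 ≥ 0: apply √ (±), so sqrt: x - 6 = 10 or -10.
Step 6. [x - 6 = 10 or -10] -6 is outermost — add 6 both sides ⇒ sub: x = 16 or -4.

Answer: x ∈ {-4, 16}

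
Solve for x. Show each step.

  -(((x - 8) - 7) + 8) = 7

Step 1. [-(((x - 8) - 7) + 8) = 7] LHS negated; negate both sides. So neg: ((x - 8) - 7) + 8 = -7.
Step 2. [((x - 8) - 7) + 8 = -7] peel the +8: subtract 8 from each side. So sub: (x - 8) - 7 = -15.
Step 3. [(x - 8) - 7 = -15] peel the -7: add 7 from each side ⇒ sub: x - 8 = -8.
Step 4. [x - 8 = -8] peel the -8: add 8 from each side. So sub: x = 0.

Answer: x ∈ {0}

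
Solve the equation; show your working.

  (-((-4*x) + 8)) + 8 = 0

Step 1. [(-((-4*x) + 8)) + 8 = 0] peel the +8: subtract 8 from each side ⇒ sub: -((-4*x) + 8) = -8.
Step 2. [-((-4*x) + 8) = -8] leading − — multiply by −1 ⇒ neg: (-4*x) + 8 = 8.
Step 3. [(-4*x) + 8 = 8] common factor -4 (LHS and 8) — divide through ⇒ factor: x - 2 = -2.
Step 4. [x - 2 = -2] peel the -2: add 2 from each side. So sub: x = 0.

Answer: x ∈ {0}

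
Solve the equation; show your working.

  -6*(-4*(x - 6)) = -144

Step 1. [-6*(-4*(x - 6)) = -144] LHS = -6·(…); ÷-6 both sides, so div: -4*(x - 6) = 24.
Step 2. [-4*(x - 6) = 24] -4 out front; divide by -4. So div: x - 6 = -6.
Step 3. [x - 6 = -6] peel the -6: add 6 from each side, so sub: x = 0.

Answer: x ∈ {0}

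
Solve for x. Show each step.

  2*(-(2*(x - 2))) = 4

Step 1. [2*(-(2*(x - 2))) = 4] 2 out front; divide by 2. So div: -(2*(x - 2)) = 2.
Step 2. [-(2*(x - 2)) = 2] LHS negated; negate both sides. So neg: 2*(x - 2) = -2.
Step 3. [2*(x - 2) = -2] leading coefficient 2: divide by 2. So div: x - 2 = -1.
Step 4. [x - 2 = -1] the outer -2 inverts by adding 2. So sub: x = 1.

Answer: x ∈ {1}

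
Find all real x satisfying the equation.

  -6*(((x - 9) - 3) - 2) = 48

Step 1. [-6*(((x - 9) - 3) - 2) = 48] divide by the outer -6. So div: ((x - 9) - 3) - 2 = -8.
Step 2. [((x - 9) - 3) - 2 = -8] peel the -2: add 2 from each side, so sub: (x - 9) - 3 = -6.
Step 3. [(x - 9) - 3 = -6] add 3: x sits inside (… - 3) ⇒ sub: x - 9 = -3.
Step 4. [x - 9 = -3] -9 is outermost — add 9 both sides. So sub: x = 6.

Answer: x ∈ {6}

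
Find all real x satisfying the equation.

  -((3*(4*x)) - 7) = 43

Step 1. [-((3*(4*x)) - 7) = 43] leading − — multiply by −1 ⇒ neg: (3*(4*x)) - 7 = -43.
Step 2. [(3*(4*x)) - 7 = -43] add 7: x sits inside (… - 7). So sub: 3*(4*x) = -36.
Step 3. [3*(4*x) = -36] LHS = 3·(…); ÷3 both sides ⇒ div: 4*x = -12.
Step 4. [4*x = -12] leading coefficient 4: divide by 4. So div: x = -3.

Answer: x ∈ {-3}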